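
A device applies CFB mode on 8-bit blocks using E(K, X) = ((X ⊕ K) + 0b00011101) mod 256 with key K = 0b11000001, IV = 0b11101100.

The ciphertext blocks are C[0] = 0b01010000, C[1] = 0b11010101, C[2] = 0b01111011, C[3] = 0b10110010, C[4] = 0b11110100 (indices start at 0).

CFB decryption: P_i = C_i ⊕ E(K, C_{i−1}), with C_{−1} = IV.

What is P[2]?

P[2]: E(K, 0b11010101) = 0b00110001; 0b01111011 ⊕ 0b00110001 = 0b01001010.

P[2] = 0b01001010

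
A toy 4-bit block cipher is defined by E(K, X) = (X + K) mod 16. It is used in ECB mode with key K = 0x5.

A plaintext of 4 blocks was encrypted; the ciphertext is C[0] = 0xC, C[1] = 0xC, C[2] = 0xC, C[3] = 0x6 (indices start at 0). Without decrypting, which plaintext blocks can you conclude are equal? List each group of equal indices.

P[0] = P[1] = P[2]

ECB encrypts each block independently with the same key, so equal ciphertext blocks imply equal plaintext blocks.
C[0] = C[1] = C[2] = 0xC, so P[0] = P[1] = P[2].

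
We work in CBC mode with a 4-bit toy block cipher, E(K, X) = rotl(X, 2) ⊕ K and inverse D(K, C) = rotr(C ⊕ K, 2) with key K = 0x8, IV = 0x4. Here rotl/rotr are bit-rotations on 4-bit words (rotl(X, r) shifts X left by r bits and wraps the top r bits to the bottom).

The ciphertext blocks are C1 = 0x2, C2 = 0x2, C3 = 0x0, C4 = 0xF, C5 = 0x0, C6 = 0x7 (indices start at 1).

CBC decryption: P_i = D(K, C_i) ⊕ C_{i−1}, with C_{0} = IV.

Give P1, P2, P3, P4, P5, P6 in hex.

P1: D(K, 0x2) = 0xA; 0xA ⊕ 0x4 = 0xE.
P2: D(K, 0x2) = 0xA; 0xA ⊕ 0x2 = 0x8.
P3: D(K, 0x0) = 0x2; 0x2 ⊕ 0x2 = 0x0.
P4: D(K, 0xF) = 0xD; 0xD ⊕ 0x0 = 0xD.
P5: D(K, 0x0) = 0x2; 0x2 ⊕ 0xF = 0xD.
P6: D(K, 0x7) = 0xF; 0xF ⊕ 0x0 = 0xF.

P1 = 0xE, P2 = 0x8, P3 = 0x0, P4 = 0xD, P5 = 0xD, P6 = 0xF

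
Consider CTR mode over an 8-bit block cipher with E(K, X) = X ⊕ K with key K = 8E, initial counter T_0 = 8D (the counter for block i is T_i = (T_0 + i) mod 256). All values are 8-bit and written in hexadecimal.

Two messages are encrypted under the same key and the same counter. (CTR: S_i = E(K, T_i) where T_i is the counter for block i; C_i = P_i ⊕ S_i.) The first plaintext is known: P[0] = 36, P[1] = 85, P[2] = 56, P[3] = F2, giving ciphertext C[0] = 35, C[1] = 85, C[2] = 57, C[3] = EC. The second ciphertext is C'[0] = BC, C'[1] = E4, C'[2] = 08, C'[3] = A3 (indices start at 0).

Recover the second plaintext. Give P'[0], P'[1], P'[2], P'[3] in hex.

P'[0] = BF, P'[1] = E4, P'[2] = 09, P'[3] = BD

In CTR with a reused counter, both messages share the same keystream S_i, so C_i ⊕ C'_i = P_i ⊕ P'_i and thus P'_i = P_i ⊕ C_i ⊕ C'_i.
P'[0]: 36 ⊕ 35 ⊕ BC = BF.
P'[1]: 85 ⊕ 85 ⊕ E4 = E4.
P'[2]: 56 ⊕ 57 ⊕ 08 = 09.
P'[3]: F2 ⊕ EC ⊕ A3 = BD.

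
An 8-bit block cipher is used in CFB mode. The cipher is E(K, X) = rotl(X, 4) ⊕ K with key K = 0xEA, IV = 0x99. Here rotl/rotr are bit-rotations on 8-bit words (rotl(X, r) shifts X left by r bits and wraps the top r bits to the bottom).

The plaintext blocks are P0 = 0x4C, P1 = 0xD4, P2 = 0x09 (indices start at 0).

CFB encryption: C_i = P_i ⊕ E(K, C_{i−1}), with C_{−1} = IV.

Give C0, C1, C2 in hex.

C0: E(K, 0x99) = 0x73; 0x4C ⊕ 0x73 = 0x3F.
C1: E(K, 0x3F) = 0x19; 0xD4 ⊕ 0x19 = 0xCD.
C2: E(K, 0xCD) = 0x36; 0x09 ⊕ 0x36 = 0x3F.

C0 = 0x3F, C1 = 0xCD, C2 = 0x3F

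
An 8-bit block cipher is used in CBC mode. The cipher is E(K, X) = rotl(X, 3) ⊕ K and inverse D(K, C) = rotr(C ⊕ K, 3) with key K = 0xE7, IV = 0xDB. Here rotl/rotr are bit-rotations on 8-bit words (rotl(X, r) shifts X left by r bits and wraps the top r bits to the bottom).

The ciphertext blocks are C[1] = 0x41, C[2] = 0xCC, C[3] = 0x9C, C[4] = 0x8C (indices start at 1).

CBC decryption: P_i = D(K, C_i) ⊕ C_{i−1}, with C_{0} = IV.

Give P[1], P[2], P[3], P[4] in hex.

P[1]: D(K, 0x41) = 0xD4; 0xD4 ⊕ 0xDB = 0x0F.
P[2]: D(K, 0xCC) = 0x65; 0x65 ⊕ 0x41 = 0x24.
P[3]: D(K, 0x9C) = 0x6F; 0x6F ⊕ 0xCC = 0xA3.
P[4]: D(K, 0x8C) = 0x6D; 0x6D ⊕ 0x9C = 0xF1.

P[1] = 0x0F, P[2] = 0x24, P[3] = 0xA3, P[4] = 0xF1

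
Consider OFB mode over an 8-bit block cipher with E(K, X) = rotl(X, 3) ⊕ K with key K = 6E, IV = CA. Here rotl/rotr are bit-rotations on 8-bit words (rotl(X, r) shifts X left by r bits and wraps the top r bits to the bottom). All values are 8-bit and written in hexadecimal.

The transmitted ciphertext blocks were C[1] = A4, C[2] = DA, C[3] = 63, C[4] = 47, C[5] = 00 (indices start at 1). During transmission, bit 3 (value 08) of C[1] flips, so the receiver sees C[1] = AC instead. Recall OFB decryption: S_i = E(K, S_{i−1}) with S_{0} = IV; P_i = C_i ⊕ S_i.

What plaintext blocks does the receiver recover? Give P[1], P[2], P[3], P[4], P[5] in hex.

P[1] = 94, P[2] = 75, P[3] = 70, P[4] = B1, P[5] = D9

Only C[1] changed, to AC. In OFB, a change in C_i flips the same bit in P_i only; the keystream is unaffected. Decrypting the received ciphertext:
P[1]: S = E(K, CA) = 38; AC ⊕ 38 = 94.
P[2]: S = E(K, 38) = AF; DA ⊕ AF = 75.
P[3]: S = E(K, AF) = 13; 63 ⊕ 13 = 70.
P[4]: S = E(K, 13) = F6; 47 ⊕ F6 = B1.
P[5]: S = E(K, F6) = D9; 00 ⊕ D9 = D9.
Blocks that differ from the original plaintext: P[1].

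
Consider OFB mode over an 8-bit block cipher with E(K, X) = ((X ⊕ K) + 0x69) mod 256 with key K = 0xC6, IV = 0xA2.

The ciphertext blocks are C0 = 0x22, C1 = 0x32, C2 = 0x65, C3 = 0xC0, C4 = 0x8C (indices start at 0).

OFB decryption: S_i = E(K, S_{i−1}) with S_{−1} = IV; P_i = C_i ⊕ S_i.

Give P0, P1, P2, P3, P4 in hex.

P0: S = E(K, 0xA2) = 0xCD; 0x22 ⊕ 0xCD = 0xEF.
P1: S = E(K, 0xCD) = 0x74; 0x32 ⊕ 0x74 = 0x46.
P2: S = E(K, 0x74) = 0x1B; 0x65 ⊕ 0x1B = 0x7E.
P3: S = E(K, 0x1B) = 0x46; 0xC0 ⊕ 0x46 = 0x86.
P4: S = E(K, 0x46) = 0xE9; 0x8C ⊕ 0xE9 = 0x65.

P0 = 0xEF, P1 = 0x46, P2 = 0x7E, P3 = 0x86, P4 = 0x65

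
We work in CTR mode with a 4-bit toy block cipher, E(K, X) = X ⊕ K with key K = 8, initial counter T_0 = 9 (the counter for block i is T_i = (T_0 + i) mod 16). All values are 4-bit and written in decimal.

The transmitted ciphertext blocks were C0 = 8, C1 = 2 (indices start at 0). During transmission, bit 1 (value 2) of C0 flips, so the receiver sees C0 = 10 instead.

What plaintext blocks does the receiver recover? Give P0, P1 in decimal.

CTR decryption: S_i = E(K, T_i) where T_i is the counter for block i; P_i = C_i ⊕ S_i.
Only C0 changed, to 10. In CTR, a change in C_i flips the same bit in P_i only; the keystream is unaffected. Decrypting the received ciphertext:
P0: T = 9, S = E(K, T) = 1; 10 ⊕ 1 = 11.
P1: T = 10, S = E(K, T) = 2; 2 ⊕ 2 = 0.
Blocks that differ from the original plaintext: P0.

P0 = 11, P1 = 0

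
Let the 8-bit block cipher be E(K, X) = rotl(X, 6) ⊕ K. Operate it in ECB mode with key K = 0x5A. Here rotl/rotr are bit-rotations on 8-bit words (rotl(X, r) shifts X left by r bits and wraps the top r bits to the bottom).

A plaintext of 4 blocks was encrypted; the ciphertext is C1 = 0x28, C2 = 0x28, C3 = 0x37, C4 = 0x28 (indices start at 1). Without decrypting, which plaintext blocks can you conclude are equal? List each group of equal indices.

ECB encrypts each block independently with the same key, so equal ciphertext blocks imply equal plaintext blocks.
C1 = C2 = C4 = 0x28, so P1 = P2 = P4.

P1 = P2 = P4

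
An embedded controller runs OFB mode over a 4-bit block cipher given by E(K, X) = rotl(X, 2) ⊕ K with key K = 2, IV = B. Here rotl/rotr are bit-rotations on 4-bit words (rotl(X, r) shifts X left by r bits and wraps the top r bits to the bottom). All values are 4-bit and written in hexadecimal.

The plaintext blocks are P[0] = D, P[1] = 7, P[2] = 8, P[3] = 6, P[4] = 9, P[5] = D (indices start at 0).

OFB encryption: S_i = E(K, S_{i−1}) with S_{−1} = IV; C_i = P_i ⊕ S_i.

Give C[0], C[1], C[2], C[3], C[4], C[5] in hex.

C[0]: S = E(K, B) = C; D ⊕ C = 1.
C[1]: S = E(K, C) = 1; 7 ⊕ 1 = 6.
C[2]: S = E(K, 1) = 6; 8 ⊕ 6 = E.
C[3]: S = E(K, 6) = B; 6 ⊕ B = D.
C[4]: S = E(K, B) = C; 9 ⊕ C = 5.
C[5]: S = E(K, C) = 1; D ⊕ 1 = C.

C[0] = 1, C[1] = 6, C[2] = E, C[3] = D, C[4] = 5, C[5] = C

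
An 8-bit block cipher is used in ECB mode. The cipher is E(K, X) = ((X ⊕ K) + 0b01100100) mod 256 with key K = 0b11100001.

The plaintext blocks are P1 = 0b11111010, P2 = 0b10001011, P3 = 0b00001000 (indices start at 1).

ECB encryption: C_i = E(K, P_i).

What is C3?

C3: E(K, 0b00001000) = 0b01001101.

C3 = 0b01001101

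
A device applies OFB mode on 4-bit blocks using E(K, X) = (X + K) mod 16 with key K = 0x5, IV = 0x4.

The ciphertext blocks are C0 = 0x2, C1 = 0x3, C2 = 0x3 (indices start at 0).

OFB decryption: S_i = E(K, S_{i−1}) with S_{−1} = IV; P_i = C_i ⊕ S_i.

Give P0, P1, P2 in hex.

P0: S = E(K, 0x4) = 0x9; 0x2 ⊕ 0x9 = 0xB.
P1: S = E(K, 0x9) = 0xE; 0x3 ⊕ 0xE = 0xD.
P2: S = E(K, 0xE) = 0x3; 0x3 ⊕ 0x3 = 0x0.

P0 = 0xB, P1 = 0xD, P2 = 0x0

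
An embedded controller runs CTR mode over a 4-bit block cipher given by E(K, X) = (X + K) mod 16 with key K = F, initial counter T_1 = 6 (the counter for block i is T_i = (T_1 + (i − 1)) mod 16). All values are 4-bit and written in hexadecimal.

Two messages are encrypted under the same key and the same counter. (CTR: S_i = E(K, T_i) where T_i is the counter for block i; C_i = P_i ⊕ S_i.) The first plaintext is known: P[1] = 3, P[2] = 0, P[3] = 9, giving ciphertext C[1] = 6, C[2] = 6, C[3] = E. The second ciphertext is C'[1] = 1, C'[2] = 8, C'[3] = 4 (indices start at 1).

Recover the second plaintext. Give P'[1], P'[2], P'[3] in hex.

In CTR with a reused counter, both messages share the same keystream S_i, so C_i ⊕ C'_i = P_i ⊕ P'_i and thus P'_i = P_i ⊕ C_i ⊕ C'_i.
P'[1]: 3 ⊕ 6 ⊕ 1 = 4.
P'[2]: 0 ⊕ 6 ⊕ 8 = E.
P'[3]: 9 ⊕ E ⊕ 4 = 3.

P'[1] = 4, P'[2] = E, P'[3] = 3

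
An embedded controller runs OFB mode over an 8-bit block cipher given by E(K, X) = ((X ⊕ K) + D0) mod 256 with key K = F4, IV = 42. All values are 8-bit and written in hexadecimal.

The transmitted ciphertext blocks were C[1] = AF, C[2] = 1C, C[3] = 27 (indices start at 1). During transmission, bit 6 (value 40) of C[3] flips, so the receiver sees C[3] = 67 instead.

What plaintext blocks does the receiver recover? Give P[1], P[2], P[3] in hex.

P[1] = 29, P[2] = 5E, P[3] = E1

OFB decryption: S_i = E(K, S_{i−1}) with S_{0} = IV; P_i = C_i ⊕ S_i.
Only C[3] changed, to 67. In OFB, a change in C_i flips the same bit in P_i only; the keystream is unaffected. Decrypting the received ciphertext:
P[1]: S = E(K, 42) = 86; AF ⊕ 86 = 29.
P[2]: S = E(K, 86) = 42; 1C ⊕ 42 = 5E.
P[3]: S = E(K, 42) = 86; 67 ⊕ 86 = E1.
Blocks that differ from the original plaintext: P[3].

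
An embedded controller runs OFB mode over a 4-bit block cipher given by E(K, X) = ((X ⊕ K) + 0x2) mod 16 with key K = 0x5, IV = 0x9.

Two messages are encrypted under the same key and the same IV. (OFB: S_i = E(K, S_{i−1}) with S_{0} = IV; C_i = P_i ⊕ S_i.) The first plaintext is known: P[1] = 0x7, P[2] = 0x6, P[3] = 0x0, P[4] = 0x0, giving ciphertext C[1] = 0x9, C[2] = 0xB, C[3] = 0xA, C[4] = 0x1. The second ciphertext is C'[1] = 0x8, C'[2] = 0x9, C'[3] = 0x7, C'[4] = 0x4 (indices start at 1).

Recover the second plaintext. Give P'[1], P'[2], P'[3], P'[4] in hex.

P'[1] = 0x6, P'[2] = 0x4, P'[3] = 0xD, P'[4] = 0x5

In OFB with a reused IV, both messages share the same keystream S_i, so C_i ⊕ C'_i = P_i ⊕ P'_i and thus P'_i = P_i ⊕ C_i ⊕ C'_i.
P'[1]: 0x7 ⊕ 0x9 ⊕ 0x8 = 0x6.
P'[2]: 0x6 ⊕ 0xB ⊕ 0x9 = 0x4.
P'[3]: 0x0 ⊕ 0xA ⊕ 0x7 = 0xD.
P'[4]: 0x0 ⊕ 0x1 ⊕ 0x4 = 0x5.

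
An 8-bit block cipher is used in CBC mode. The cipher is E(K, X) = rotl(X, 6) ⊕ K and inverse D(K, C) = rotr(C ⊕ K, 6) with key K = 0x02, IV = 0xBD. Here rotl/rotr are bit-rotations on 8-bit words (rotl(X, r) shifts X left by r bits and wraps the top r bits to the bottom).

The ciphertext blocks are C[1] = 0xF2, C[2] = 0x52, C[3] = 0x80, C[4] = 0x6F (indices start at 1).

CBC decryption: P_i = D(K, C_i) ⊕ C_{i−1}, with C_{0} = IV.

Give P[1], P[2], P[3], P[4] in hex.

P[1]: D(K, 0xF2) = 0xC3; 0xC3 ⊕ 0xBD = 0x7E.
P[2]: D(K, 0x52) = 0x41; 0x41 ⊕ 0xF2 = 0xB3.
P[3]: D(K, 0x80) = 0x0A; 0x0A ⊕ 0x52 = 0x58.
P[4]: D(K, 0x6F) = 0xB5; 0xB5 ⊕ 0x80 = 0x35.

P[1] = 0x7E, P[2] = 0xB3, P[3] = 0x58, P[4] = 0x35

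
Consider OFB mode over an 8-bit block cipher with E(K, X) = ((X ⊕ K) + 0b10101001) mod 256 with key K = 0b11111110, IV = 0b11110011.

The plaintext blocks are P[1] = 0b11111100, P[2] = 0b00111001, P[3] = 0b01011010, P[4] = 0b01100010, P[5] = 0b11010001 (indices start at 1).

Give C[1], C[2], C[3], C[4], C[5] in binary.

C[1] = 0b01001010, C[2] = 0b11001000, C[3] = 0b11100010, C[4] = 0b10001101, C[5] = 0b01101011

OFB encryption: S_i = E(K, S_{i−1}) with S_{0} = IV; C_i = P_i ⊕ S_i.
C[1]: S = E(K, 0b11110011) = 0b10110110; 0b11111100 ⊕ 0b10110110 = 0b01001010.
C[2]: S = E(K, 0b10110110) = 0b11110001; 0b00111001 ⊕ 0b11110001 = 0b11001000.
C[3]: S = E(K, 0b11110001) = 0b10111000; 0b01011010 ⊕ 0b10111000 = 0b11100010.
C[4]: S = E(K, 0b10111000) = 0b11101111; 0b01100010 ⊕ 0b11101111 = 0b10001101.
C[5]: S = E(K, 0b11101111) = 0b10111010; 0b11010001 ⊕ 0b10111010 = 0b01101011.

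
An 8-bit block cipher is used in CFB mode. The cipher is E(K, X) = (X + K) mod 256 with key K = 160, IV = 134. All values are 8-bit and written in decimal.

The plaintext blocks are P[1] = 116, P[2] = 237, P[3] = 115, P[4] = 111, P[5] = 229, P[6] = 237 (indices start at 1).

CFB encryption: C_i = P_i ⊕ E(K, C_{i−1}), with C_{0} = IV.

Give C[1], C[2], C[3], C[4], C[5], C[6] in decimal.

C[1] = 82, C[2] = 31, C[3] = 204, C[4] = 3, C[5] = 70, C[6] = 11

C[1]: E(K, 134) = 38; 116 ⊕ 38 = 82.
C[2]: E(K, 82) = 242; 237 ⊕ 242 = 31.
C[3]: E(K, 31) = 191; 115 ⊕ 191 = 204.
C[4]: E(K, 204) = 108; 111 ⊕ 108 = 3.
C[5]: E(K, 3) = 163; 229 ⊕ 163 = 70.
C[6]: E(K, 70) = 230; 237 ⊕ 230 = 11.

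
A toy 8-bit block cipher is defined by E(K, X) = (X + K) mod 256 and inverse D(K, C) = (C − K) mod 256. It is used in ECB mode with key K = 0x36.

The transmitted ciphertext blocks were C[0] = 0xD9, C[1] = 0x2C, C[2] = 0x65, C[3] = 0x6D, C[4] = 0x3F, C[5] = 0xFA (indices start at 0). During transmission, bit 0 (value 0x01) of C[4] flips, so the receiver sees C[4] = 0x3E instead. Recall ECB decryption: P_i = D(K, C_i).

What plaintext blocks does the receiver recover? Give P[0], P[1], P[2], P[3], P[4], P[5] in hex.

Only C[4] changed, to 0x3E. In ECB, a change in C_i affects only P_i. Decrypting the received ciphertext:
P[0]: D(K, 0xD9) = 0xA3.
P[1]: D(K, 0x2C) = 0xF6.
P[2]: D(K, 0x65) = 0x2F.
P[3]: D(K, 0x6D) = 0x37.
P[4]: D(K, 0x3E) = 0x08.
P[5]: D(K, 0xFA) = 0xC4.
Blocks that differ from the original plaintext: P[4].

P[0] = 0xA3, P[1] = 0xF6, P[2] = 0x2F, P[3] = 0x37, P[4] = 0x08, P[5] = 0xC4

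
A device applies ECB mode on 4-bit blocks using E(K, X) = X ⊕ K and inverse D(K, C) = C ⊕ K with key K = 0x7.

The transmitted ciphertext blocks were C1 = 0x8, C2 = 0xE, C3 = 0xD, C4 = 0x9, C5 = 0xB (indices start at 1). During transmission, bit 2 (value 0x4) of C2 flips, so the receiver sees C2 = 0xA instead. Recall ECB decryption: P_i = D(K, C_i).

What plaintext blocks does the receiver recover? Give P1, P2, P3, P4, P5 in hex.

Only C2 changed, to 0xA. In ECB, a change in C_i affects only P_i. Decrypting the received ciphertext:
P1: D(K, 0x8) = 0xF.
P2: D(K, 0xA) = 0xD.
P3: D(K, 0xD) = 0xA.
P4: D(K, 0x9) = 0xE.
P5: D(K, 0xB) = 0xC.
Blocks that differ from the original plaintext: P2.

P1 = 0xF, P2 = 0xD, P3 = 0xA, P4 = 0xE, P5 = 0xC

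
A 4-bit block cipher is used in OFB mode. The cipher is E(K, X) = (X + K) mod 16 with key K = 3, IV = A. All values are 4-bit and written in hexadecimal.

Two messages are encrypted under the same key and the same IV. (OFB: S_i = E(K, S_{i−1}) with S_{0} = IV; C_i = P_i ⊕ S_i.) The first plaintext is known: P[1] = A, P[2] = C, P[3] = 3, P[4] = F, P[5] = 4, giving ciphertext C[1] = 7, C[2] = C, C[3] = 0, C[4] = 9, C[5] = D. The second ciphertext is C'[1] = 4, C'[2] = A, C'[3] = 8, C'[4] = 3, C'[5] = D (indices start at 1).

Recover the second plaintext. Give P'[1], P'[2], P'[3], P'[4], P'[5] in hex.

In OFB with a reused IV, both messages share the same keystream S_i, so C_i ⊕ C'_i = P_i ⊕ P'_i and thus P'_i = P_i ⊕ C_i ⊕ C'_i.
P'[1]: A ⊕ 7 ⊕ 4 = 9.
P'[2]: C ⊕ C ⊕ A = A.
P'[3]: 3 ⊕ 0 ⊕ 8 = B.
P'[4]: F ⊕ 9 ⊕ 3 = 5.
P'[5]: 4 ⊕ D ⊕ D = 4.

P'[1] = 9, P'[2] = A, P'[3] = B, P'[4] = 5, P'[5] = 4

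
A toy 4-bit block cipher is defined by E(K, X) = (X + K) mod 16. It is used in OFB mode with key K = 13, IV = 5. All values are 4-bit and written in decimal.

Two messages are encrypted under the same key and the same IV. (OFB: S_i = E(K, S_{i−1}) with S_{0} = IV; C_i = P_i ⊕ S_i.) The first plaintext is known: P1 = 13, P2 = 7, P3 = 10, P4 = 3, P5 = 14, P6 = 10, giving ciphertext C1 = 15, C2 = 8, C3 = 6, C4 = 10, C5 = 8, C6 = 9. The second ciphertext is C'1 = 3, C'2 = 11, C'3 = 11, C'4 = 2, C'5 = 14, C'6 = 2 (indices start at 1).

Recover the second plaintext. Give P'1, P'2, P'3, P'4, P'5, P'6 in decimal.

In OFB with a reused IV, both messages share the same keystream S_i, so C_i ⊕ C'_i = P_i ⊕ P'_i and thus P'_i = P_i ⊕ C_i ⊕ C'_i.
P'1: 13 ⊕ 15 ⊕ 3 = 1.
P'2: 7 ⊕ 8 ⊕ 11 = 4.
P'3: 10 ⊕ 6 ⊕ 11 = 7.
P'4: 3 ⊕ 10 ⊕ 2 = 11.
P'5: 14 ⊕ 8 ⊕ 14 = 8.
P'6: 10 ⊕ 9 ⊕ 2 = 1.

P'1 = 1, P'2 = 4, P'3 = 7, P'4 = 11, P'5 = 8, P'6 = 1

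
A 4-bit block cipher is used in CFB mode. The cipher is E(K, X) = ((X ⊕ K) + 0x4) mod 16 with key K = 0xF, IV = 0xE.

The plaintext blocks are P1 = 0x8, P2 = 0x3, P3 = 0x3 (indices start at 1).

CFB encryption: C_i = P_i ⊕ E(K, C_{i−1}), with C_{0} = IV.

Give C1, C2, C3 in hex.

C1: E(K, 0xE) = 0x5; 0x8 ⊕ 0x5 = 0xD.
C2: E(K, 0xD) = 0x6; 0x3 ⊕ 0x6 = 0x5.
C3: E(K, 0x5) = 0xE; 0x3 ⊕ 0xE = 0xD.

C1 = 0xD, C2 = 0x5, C3 = 0xD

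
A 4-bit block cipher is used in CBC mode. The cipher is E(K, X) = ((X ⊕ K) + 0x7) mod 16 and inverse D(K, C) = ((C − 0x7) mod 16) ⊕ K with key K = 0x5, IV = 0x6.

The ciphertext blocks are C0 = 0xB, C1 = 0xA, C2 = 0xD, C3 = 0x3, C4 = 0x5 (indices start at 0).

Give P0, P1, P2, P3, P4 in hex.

P0 = 0x7, P1 = 0xD, P2 = 0x9, P3 = 0x4, P4 = 0x8

CBC decryption: P_i = D(K, C_i) ⊕ C_{i−1}, with C_{−1} = IV.
P0: D(K, 0xB) = 0x1; 0x1 ⊕ 0x6 = 0x7.
P1: D(K, 0xA) = 0x6; 0x6 ⊕ 0xB = 0xD.
P2: D(K, 0xD) = 0x3; 0x3 ⊕ 0xA = 0x9.
P3: D(K, 0x3) = 0x9; 0x9 ⊕ 0xD = 0x4.
P4: D(K, 0x5) = 0xB; 0xB ⊕ 0x3 = 0x8.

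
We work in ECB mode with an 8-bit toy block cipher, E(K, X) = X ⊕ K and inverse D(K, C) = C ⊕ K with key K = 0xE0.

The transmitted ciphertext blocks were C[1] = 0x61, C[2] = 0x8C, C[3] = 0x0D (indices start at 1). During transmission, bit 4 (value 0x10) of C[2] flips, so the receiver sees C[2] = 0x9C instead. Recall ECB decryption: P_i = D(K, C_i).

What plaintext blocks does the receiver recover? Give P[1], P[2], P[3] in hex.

Only C[2] changed, to 0x9C. In ECB, a change in C_i affects only P_i. Decrypting the received ciphertext:
P[1]: D(K, 0x61) = 0x81.
P[2]: D(K, 0x9C) = 0x7C.
P[3]: D(K, 0x0D) = 0xED.
Blocks that differ from the original plaintext: P[2].

P[1] = 0x81, P[2] = 0x7C, P[3] = 0xED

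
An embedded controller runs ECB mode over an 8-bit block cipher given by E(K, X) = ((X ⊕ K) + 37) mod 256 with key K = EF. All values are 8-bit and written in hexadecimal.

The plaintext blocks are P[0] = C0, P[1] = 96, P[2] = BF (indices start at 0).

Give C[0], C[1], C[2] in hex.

ECB encryption: C_i = E(K, P_i).
C[0]: E(K, C0) = 66.
C[1]: E(K, 96) = B0.
C[2]: E(K, BF) = 87.

C[0] = 66, C[1] = B0, C[2] = 87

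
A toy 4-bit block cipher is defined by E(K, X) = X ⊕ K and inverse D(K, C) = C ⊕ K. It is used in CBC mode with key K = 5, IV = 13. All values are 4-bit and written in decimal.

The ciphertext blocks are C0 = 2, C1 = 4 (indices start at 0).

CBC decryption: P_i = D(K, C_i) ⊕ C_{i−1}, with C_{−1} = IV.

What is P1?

P1 = 3

P1: D(K, 4) = 1; 1 ⊕ 2 = 3.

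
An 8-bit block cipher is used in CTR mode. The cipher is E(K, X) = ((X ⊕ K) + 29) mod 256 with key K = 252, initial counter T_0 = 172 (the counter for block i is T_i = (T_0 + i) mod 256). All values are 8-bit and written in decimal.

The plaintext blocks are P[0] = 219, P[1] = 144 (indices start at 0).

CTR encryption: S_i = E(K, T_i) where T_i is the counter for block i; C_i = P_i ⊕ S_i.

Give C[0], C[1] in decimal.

C[0] = 182, C[1] = 254

C[0]: T = 172, S = E(K, T) = 109; 219 ⊕ 109 = 182.
C[1]: T = 173, S = E(K, T) = 110; 144 ⊕ 110 = 254.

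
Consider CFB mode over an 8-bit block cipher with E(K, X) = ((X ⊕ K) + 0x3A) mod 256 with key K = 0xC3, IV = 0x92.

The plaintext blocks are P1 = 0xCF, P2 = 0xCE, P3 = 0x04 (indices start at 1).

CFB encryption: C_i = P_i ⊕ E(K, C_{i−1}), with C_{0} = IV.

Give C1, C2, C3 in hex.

C1 = 0x44, C2 = 0x0F, C3 = 0x02

C1: E(K, 0x92) = 0x8B; 0xCF ⊕ 0x8B = 0x44.
C2: E(K, 0x44) = 0xC1; 0xCE ⊕ 0xC1 = 0x0F.
C3: E(K, 0x0F) = 0x06; 0x04 ⊕ 0x06 = 0x02.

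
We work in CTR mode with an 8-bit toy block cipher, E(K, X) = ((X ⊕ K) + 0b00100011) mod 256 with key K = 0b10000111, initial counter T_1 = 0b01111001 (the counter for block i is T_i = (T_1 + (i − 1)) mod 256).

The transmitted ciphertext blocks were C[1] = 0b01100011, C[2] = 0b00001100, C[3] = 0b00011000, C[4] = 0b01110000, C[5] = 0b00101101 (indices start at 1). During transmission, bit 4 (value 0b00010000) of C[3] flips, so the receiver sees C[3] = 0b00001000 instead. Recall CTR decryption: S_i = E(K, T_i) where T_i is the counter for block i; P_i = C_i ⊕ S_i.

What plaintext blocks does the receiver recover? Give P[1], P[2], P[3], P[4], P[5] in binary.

Only C[3] changed, to 0b00001000. In CTR, a change in C_i flips the same bit in P_i only; the keystream is unaffected. Decrypting the received ciphertext:
P[1]: T = 0b01111001, S = E(K, T) = 0b00100001; 0b01100011 ⊕ 0b00100001 = 0b01000010.
P[2]: T = 0b01111010, S = E(K, T) = 0b00100000; 0b00001100 ⊕ 0b00100000 = 0b00101100.
P[3]: T = 0b01111011, S = E(K, T) = 0b00011111; 0b00001000 ⊕ 0b00011111 = 0b00010111.
P[4]: T = 0b01111100, S = E(K, T) = 0b00011110; 0b01110000 ⊕ 0b00011110 = 0b01101110.
P[5]: T = 0b01111101, S = E(K, T) = 0b00011101; 0b00101101 ⊕ 0b00011101 = 0b00110000.
Blocks that differ from the original plaintext: P[3].

P[1] = 0b01000010, P[2] = 0b00101100, P[3] = 0b00010111, P[4] = 0b01101110, P[5] = 0b00110000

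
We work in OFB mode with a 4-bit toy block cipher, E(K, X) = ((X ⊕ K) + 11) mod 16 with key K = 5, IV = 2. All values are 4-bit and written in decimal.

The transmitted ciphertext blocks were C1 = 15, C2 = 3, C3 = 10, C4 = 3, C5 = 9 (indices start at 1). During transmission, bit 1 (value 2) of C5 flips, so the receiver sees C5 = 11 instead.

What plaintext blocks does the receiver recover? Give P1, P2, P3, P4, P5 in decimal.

P1 = 13, P2 = 1, P3 = 8, P4 = 1, P5 = 9

OFB decryption: S_i = E(K, S_{i−1}) with S_{0} = IV; P_i = C_i ⊕ S_i.
Only C5 changed, to 11. In OFB, a change in C_i flips the same bit in P_i only; the keystream is unaffected. Decrypting the received ciphertext:
P1: S = E(K, 2) = 2; 15 ⊕ 2 = 13.
P2: S = E(K, 2) = 2; 3 ⊕ 2 = 1.
P3: S = E(K, 2) = 2; 10 ⊕ 2 = 8.
P4: S = E(K, 2) = 2; 3 ⊕ 2 = 1.
P5: S = E(K, 2) = 2; 11 ⊕ 2 = 9.
Blocks that differ from the original plaintext: P5.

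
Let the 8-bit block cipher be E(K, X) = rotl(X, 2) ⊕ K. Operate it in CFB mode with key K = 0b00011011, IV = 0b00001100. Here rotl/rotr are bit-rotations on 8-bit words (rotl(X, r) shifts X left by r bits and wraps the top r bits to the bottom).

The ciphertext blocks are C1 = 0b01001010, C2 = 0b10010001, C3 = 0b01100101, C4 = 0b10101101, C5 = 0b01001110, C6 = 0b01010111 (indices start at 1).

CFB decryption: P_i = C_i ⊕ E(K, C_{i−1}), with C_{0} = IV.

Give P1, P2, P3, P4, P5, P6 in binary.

P1 = 0b01100001, P2 = 0b10100011, P3 = 0b00111000, P4 = 0b00100011, P5 = 0b11100011, P6 = 0b01110101

P1: E(K, 0b00001100) = 0b00101011; 0b01001010 ⊕ 0b00101011 = 0b01100001.
P2: E(K, 0b01001010) = 0b00110010; 0b10010001 ⊕ 0b00110010 = 0b10100011.
P3: E(K, 0b10010001) = 0b01011101; 0b01100101 ⊕ 0b01011101 = 0b00111000.
P4: E(K, 0b01100101) = 0b10001110; 0b10101101 ⊕ 0b10001110 = 0b00100011.
P5: E(K, 0b10101101) = 0b10101101; 0b01001110 ⊕ 0b10101101 = 0b11100011.
P6: E(K, 0b01001110) = 0b00100010; 0b01010111 ⊕ 0b00100010 = 0b01110101.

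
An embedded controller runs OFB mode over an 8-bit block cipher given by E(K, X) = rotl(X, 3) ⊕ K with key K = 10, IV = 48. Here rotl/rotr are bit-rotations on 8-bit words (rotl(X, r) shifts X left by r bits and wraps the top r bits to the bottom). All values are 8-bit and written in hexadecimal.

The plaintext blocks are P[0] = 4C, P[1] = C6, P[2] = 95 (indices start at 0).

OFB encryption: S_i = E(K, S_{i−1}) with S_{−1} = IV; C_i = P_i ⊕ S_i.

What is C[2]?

C[0]: S = E(K, 48) = 52; 4C ⊕ 52 = 1E.
C[1]: S = E(K, 52) = 82; C6 ⊕ 82 = 44.
C[2]: S = E(K, 82) = 04; 95 ⊕ 04 = 91.

C[2] = 91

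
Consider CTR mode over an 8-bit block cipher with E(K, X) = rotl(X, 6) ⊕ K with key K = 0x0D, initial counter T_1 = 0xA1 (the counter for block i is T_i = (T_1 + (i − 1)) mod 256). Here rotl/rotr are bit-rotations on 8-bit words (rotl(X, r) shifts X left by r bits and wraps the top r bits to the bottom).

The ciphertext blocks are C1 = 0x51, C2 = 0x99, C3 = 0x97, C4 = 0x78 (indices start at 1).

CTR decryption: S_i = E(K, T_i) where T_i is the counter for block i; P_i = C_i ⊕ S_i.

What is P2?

P2: T = 0xA2, S = E(K, T) = 0xA5; 0x99 ⊕ 0xA5 = 0x3C.

P2 = 0x3C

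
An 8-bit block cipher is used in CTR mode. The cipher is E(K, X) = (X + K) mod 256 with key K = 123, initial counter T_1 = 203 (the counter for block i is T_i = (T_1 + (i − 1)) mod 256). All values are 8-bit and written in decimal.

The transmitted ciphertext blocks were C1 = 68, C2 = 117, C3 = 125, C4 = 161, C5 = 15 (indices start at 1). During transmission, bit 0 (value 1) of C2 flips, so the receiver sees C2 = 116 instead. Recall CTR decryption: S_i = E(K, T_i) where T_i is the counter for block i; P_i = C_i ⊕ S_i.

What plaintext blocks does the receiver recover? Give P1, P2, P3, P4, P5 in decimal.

P1 = 2, P2 = 51, P3 = 53, P4 = 232, P5 = 69

Only C2 changed, to 116. In CTR, a change in C_i flips the same bit in P_i only; the keystream is unaffected. Decrypting the received ciphertext:
P1: T = 203, S = E(K, T) = 70; 68 ⊕ 70 = 2.
P2: T = 204, S = E(K, T) = 71; 116 ⊕ 71 = 51.
P3: T = 205, S = E(K, T) = 72; 125 ⊕ 72 = 53.
P4: T = 206, S = E(K, T) = 73; 161 ⊕ 73 = 232.
P5: T = 207, S = E(K, T) = 74; 15 ⊕ 74 = 69.
Blocks that differ from the original plaintext: P2.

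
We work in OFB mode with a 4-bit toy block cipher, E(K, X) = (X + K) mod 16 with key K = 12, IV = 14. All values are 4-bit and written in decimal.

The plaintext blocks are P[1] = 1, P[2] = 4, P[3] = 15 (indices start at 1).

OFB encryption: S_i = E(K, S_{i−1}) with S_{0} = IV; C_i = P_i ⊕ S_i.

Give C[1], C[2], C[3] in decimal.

C[1] = 11, C[2] = 2, C[3] = 13

C[1]: S = E(K, 14) = 10; 1 ⊕ 10 = 11.
C[2]: S = E(K, 10) = 6; 4 ⊕ 6 = 2.
C[3]: S = E(K, 6) = 2; 15 ⊕ 2 = 13.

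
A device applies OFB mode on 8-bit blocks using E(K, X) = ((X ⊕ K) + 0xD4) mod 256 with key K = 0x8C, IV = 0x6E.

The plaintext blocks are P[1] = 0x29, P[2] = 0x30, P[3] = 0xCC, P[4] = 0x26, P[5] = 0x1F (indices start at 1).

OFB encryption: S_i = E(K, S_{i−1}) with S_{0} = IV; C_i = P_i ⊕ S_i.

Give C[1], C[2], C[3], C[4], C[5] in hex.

C[1] = 0x9F, C[2] = 0x3E, C[3] = 0x9A, C[4] = 0x88, C[5] = 0xE9

C[1]: S = E(K, 0x6E) = 0xB6; 0x29 ⊕ 0xB6 = 0x9F.
C[2]: S = E(K, 0xB6) = 0x0E; 0x30 ⊕ 0x0E = 0x3E.
C[3]: S = E(K, 0x0E) = 0x56; 0xCC ⊕ 0x56 = 0x9A.
C[4]: S = E(K, 0x56) = 0xAE; 0x26 ⊕ 0xAE = 0x88.
C[5]: S = E(K, 0xAE) = 0xF6; 0x1F ⊕ 0xF6 = 0xE9.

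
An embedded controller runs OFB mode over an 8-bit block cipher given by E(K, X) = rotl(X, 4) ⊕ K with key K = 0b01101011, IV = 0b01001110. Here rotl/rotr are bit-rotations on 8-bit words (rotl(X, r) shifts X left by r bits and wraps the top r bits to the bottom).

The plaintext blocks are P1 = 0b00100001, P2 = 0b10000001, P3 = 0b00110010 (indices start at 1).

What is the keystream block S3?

0b01010010

OFB encryption: S_i = E(K, S_{i−1}) with S_{0} = IV; C_i = P_i ⊕ S_i.
C1: S = E(K, 0b01001110) = 0b10001111; 0b00100001 ⊕ 0b10001111 = 0b10101110.
C2: S = E(K, 0b10001111) = 0b10010011; 0b10000001 ⊕ 0b10010011 = 0b00010010.
C3: S = E(K, 0b10010011) = 0b01010010; 0b00110010 ⊕ 0b01010010 = 0b01100000.
So S3 = 0b01010010.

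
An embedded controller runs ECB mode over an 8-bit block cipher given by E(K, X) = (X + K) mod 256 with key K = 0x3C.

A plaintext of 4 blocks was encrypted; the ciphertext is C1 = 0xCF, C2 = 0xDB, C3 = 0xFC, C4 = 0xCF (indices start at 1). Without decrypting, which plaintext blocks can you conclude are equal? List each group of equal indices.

ECB encrypts each block independently with the same key, so equal ciphertext blocks imply equal plaintext blocks.
C1 = C4 = 0xCF, so P1 = P4.

P1 = P4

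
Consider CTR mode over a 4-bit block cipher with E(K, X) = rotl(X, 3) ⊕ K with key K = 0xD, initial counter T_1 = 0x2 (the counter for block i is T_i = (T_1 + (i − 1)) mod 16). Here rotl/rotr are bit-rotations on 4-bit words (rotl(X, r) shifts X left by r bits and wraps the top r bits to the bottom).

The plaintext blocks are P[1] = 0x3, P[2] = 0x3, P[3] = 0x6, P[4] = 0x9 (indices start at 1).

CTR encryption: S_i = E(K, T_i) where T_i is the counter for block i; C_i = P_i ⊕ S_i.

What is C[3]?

C[1]: T = 0x2, S = E(K, T) = 0xC; 0x3 ⊕ 0xC = 0xF.
C[2]: T = 0x3, S = E(K, T) = 0x4; 0x3 ⊕ 0x4 = 0x7.
C[3]: T = 0x4, S = E(K, T) = 0xF; 0x6 ⊕ 0xF = 0x9.

C[3] = 0x9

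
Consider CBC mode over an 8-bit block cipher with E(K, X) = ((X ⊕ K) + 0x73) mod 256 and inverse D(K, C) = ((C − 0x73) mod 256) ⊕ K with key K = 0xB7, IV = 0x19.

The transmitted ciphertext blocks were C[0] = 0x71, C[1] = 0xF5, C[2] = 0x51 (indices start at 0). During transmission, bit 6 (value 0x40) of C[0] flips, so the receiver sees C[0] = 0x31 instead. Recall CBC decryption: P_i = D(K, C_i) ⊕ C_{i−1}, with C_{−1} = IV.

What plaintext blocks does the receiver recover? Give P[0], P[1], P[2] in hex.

P[0] = 0x10, P[1] = 0x04, P[2] = 0x9C

Only C[0] changed, to 0x31. In CBC, a change in C_i garbles P_i and flips the same bit in P_{i+1}. Decrypting the received ciphertext:
P[0]: D(K, 0x31) = 0x09; 0x09 ⊕ 0x19 = 0x10.
P[1]: D(K, 0xF5) = 0x35; 0x35 ⊕ 0x31 = 0x04.
P[2]: D(K, 0x51) = 0x69; 0x69 ⊕ 0xF5 = 0x9C.
Blocks that differ from the original plaintext: P[0], P[1].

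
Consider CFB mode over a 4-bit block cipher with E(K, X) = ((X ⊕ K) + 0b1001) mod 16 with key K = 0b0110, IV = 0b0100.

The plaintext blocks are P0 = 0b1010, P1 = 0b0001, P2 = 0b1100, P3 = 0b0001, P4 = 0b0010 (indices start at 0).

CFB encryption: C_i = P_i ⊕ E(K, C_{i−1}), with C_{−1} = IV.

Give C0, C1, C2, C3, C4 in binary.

C0: E(K, 0b0100) = 0b1011; 0b1010 ⊕ 0b1011 = 0b0001.
C1: E(K, 0b0001) = 0b0000; 0b0001 ⊕ 0b0000 = 0b0001.
C2: E(K, 0b0001) = 0b0000; 0b1100 ⊕ 0b0000 = 0b1100.
C3: E(K, 0b1100) = 0b0011; 0b0001 ⊕ 0b0011 = 0b0010.
C4: E(K, 0b0010) = 0b1101; 0b0010 ⊕ 0b1101 = 0b1111.

C0 = 0b0001, C1 = 0b0001, C2 = 0b1100, C3 = 0b0010, C4 = 0b1111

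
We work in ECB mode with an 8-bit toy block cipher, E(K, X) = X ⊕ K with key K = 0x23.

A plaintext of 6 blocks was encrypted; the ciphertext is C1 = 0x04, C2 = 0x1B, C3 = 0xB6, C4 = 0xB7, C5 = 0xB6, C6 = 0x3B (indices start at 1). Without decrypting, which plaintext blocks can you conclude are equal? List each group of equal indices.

P3 = P5

ECB encrypts each block independently with the same key, so equal ciphertext blocks imply equal plaintext blocks.
C3 = C5 = 0xB6, so P3 = P5.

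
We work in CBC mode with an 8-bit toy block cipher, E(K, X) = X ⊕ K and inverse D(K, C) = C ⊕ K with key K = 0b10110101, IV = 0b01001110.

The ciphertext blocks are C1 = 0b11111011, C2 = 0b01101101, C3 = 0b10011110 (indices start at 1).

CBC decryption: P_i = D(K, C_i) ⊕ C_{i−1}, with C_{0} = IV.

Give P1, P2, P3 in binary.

P1: D(K, 0b11111011) = 0b01001110; 0b01001110 ⊕ 0b01001110 = 0b00000000.
P2: D(K, 0b01101101) = 0b11011000; 0b11011000 ⊕ 0b11111011 = 0b00100011.
P3: D(K, 0b10011110) = 0b00101011; 0b00101011 ⊕ 0b01101101 = 0b01000110.

P1 = 0b00000000, P2 = 0b00100011, P3 = 0b01000110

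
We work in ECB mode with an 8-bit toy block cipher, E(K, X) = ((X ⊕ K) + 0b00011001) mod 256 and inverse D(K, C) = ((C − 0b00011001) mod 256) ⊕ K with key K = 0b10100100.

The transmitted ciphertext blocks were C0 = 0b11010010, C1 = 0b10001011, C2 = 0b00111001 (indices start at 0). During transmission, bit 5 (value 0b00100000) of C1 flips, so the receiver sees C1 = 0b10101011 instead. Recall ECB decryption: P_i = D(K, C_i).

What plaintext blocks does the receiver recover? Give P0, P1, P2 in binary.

Only C1 changed, to 0b10101011. In ECB, a change in C_i affects only P_i. Decrypting the received ciphertext:
P0: D(K, 0b11010010) = 0b00011101.
P1: D(K, 0b10101011) = 0b00110110.
P2: D(K, 0b00111001) = 0b10000100.
Blocks that differ from the original plaintext: P1.

P0 = 0b00011101, P1 = 0b00110110, P2 = 0b10000100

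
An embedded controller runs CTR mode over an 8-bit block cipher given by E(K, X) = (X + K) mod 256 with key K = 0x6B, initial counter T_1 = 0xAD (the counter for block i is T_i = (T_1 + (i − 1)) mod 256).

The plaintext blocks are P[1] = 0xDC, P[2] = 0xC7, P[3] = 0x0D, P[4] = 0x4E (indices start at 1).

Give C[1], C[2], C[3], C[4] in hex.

CTR encryption: S_i = E(K, T_i) where T_i is the counter for block i; C_i = P_i ⊕ S_i.
C[1]: T = 0xAD, S = E(K, T) = 0x18; 0xDC ⊕ 0x18 = 0xC4.
C[2]: T = 0xAE, S = E(K, T) = 0x19; 0xC7 ⊕ 0x19 = 0xDE.
C[3]: T = 0xAF, S = E(K, T) = 0x1A; 0x0D ⊕ 0x1A = 0x17.
C[4]: T = 0xB0, S = E(K, T) = 0x1B; 0x4E ⊕ 0x1B = 0x55.

C[1] = 0xC4, C[2] = 0xDE, C[3] = 0x17, C[4] = 0x55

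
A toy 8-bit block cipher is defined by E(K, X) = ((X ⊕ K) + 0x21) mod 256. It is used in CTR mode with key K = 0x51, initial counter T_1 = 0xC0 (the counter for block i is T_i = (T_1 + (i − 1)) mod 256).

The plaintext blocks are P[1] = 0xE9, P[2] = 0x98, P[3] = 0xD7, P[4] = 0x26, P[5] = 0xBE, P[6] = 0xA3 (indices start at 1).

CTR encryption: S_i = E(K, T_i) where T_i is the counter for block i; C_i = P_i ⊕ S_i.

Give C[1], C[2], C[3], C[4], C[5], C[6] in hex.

C[1] = 0x5B, C[2] = 0x29, C[3] = 0x63, C[4] = 0x95, C[5] = 0x08, C[6] = 0x16

C[1]: T = 0xC0, S = E(K, T) = 0xB2; 0xE9 ⊕ 0xB2 = 0x5B.
C[2]: T = 0xC1, S = E(K, T) = 0xB1; 0x98 ⊕ 0xB1 = 0x29.
C[3]: T = 0xC2, S = E(K, T) = 0xB4; 0xD7 ⊕ 0xB4 = 0x63.
C[4]: T = 0xC3, S = E(K, T) = 0xB3; 0x26 ⊕ 0xB3 = 0x95.
C[5]: T = 0xC4, S = E(K, T) = 0xB6; 0xBE ⊕ 0xB6 = 0x08.
C[6]: T = 0xC5, S = E(K, T) = 0xB5; 0xA3 ⊕ 0xB5 = 0x16.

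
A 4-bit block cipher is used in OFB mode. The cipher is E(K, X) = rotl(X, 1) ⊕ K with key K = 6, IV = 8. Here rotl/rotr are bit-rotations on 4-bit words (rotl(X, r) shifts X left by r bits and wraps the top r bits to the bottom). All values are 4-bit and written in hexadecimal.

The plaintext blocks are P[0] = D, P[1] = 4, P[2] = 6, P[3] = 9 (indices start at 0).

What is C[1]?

OFB encryption: S_i = E(K, S_{i−1}) with S_{−1} = IV; C_i = P_i ⊕ S_i.
C[0]: S = E(K, 8) = 7; D ⊕ 7 = A.
C[1]: S = E(K, 7) = 8; 4 ⊕ 8 = C.

C[1] = C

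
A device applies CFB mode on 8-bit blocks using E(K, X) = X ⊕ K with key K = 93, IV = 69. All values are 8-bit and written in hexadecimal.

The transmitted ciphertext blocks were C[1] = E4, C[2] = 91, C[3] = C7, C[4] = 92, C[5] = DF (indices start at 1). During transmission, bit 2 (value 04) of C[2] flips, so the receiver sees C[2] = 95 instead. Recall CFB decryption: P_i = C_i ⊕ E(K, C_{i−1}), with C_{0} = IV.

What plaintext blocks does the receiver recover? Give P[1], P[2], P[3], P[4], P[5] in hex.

P[1] = 1E, P[2] = E2, P[3] = C1, P[4] = C6, P[5] = DE

Only C[2] changed, to 95. In CFB, a change in C_i flips the same bit in P_i and garbles P_{i+1}. Decrypting the received ciphertext:
P[1]: E(K, 69) = FA; E4 ⊕ FA = 1E.
P[2]: E(K, E4) = 77; 95 ⊕ 77 = E2.
P[3]: E(K, 95) = 06; C7 ⊕ 06 = C1.
P[4]: E(K, C7) = 54; 92 ⊕ 54 = C6.
P[5]: E(K, 92) = 01; DF ⊕ 01 = DE.
Blocks that differ from the original plaintext: P[2], P[3].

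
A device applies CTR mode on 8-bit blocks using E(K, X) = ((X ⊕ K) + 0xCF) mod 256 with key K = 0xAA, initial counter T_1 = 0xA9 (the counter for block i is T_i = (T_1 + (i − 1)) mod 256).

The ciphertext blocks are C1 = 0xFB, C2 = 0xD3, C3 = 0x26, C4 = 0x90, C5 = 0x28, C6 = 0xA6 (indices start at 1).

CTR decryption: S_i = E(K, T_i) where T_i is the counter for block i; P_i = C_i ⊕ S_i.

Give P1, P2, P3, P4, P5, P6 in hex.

P1 = 0x29, P2 = 0x1C, P3 = 0xF6, P4 = 0x45, P5 = 0xFE, P6 = 0x75

P1: T = 0xA9, S = E(K, T) = 0xD2; 0xFB ⊕ 0xD2 = 0x29.
P2: T = 0xAA, S = E(K, T) = 0xCF; 0xD3 ⊕ 0xCF = 0x1C.
P3: T = 0xAB, S = E(K, T) = 0xD0; 0x26 ⊕ 0xD0 = 0xF6.
P4: T = 0xAC, S = E(K, T) = 0xD5; 0x90 ⊕ 0xD5 = 0x45.
P5: T = 0xAD, S = E(K, T) = 0xD6; 0x28 ⊕ 0xD6 = 0xFE.
P6: T = 0xAE, S = E(K, T) = 0xD3; 0xA6 ⊕ 0xD3 = 0x75.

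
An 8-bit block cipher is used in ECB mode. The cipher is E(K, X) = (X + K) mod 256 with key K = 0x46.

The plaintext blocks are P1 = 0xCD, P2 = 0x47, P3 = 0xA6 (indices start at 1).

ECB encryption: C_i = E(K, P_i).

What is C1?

C1: E(K, 0xCD) = 0x13.

C1 = 0x13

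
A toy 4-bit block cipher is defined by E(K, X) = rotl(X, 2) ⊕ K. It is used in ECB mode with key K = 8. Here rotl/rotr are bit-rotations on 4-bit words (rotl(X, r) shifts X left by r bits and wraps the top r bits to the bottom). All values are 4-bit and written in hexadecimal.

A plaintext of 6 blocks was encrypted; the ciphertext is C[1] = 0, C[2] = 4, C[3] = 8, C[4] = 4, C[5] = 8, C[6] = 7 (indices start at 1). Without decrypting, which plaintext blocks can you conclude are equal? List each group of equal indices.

P[2] = P[4]; P[3] = P[5]

ECB encrypts each block independently with the same key, so equal ciphertext blocks imply equal plaintext blocks.
C[2] = C[4] = 4, so P[2] = P[4].
C[3] = C[5] = 8, so P[3] = P[5].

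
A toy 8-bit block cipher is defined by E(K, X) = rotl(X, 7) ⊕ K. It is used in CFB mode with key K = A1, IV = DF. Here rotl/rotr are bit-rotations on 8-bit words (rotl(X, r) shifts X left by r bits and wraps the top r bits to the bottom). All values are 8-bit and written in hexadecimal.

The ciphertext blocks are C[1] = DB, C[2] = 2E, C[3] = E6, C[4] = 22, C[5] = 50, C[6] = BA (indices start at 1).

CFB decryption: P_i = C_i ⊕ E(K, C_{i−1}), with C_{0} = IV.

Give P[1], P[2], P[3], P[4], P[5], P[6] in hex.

P[1]: E(K, DF) = 4E; DB ⊕ 4E = 95.
P[2]: E(K, DB) = 4C; 2E ⊕ 4C = 62.
P[3]: E(K, 2E) = B6; E6 ⊕ B6 = 50.
P[4]: E(K, E6) = D2; 22 ⊕ D2 = F0.
P[5]: E(K, 22) = B0; 50 ⊕ B0 = E0.
P[6]: E(K, 50) = 89; BA ⊕ 89 = 33.

P[1] = 95, P[2] = 62, P[3] = 50, P[4] = F0, P[5] = E0, P[6] = 33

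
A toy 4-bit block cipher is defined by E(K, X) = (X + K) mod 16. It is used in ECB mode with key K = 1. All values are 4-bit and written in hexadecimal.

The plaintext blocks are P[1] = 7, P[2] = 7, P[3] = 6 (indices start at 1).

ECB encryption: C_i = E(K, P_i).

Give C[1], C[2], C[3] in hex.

C[1]: E(K, 7) = 8.
C[2]: E(K, 7) = 8.
C[3]: E(K, 6) = 7.

C[1] = 8, C[2] = 8, C[3] = 7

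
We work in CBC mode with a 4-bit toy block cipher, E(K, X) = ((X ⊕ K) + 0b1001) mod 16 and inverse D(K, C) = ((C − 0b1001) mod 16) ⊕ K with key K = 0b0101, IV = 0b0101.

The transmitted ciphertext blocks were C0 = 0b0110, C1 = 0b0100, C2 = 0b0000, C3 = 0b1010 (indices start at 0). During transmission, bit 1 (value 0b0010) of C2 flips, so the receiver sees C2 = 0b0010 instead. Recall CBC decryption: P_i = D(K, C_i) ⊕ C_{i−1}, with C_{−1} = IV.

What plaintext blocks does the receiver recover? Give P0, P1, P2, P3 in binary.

Only C2 changed, to 0b0010. In CBC, a change in C_i garbles P_i and flips the same bit in P_{i+1}. Decrypting the received ciphertext:
P0: D(K, 0b0110) = 0b1000; 0b1000 ⊕ 0b0101 = 0b1101.
P1: D(K, 0b0100) = 0b1110; 0b1110 ⊕ 0b0110 = 0b1000.
P2: D(K, 0b0010) = 0b1100; 0b1100 ⊕ 0b0100 = 0b1000.
P3: D(K, 0b1010) = 0b0100; 0b0100 ⊕ 0b0010 = 0b0110.
Blocks that differ from the original plaintext: P2, P3.

P0 = 0b1101, P1 = 0b1000, P2 = 0b1000, P3 = 0b0110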